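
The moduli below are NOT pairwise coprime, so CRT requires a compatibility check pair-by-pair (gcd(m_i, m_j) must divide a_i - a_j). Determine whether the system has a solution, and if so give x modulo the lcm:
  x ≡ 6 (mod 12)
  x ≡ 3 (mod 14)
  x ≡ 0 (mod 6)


Moduli 12, 14, 6 are not pairwise coprime, so CRT works modulo lcm(m_i) when all pairwise compatibility conditions hold.
Pairwise compatibility: gcd(m_i, m_j) must divide a_i - a_j for every pair.
Merge one congruence at a time:
  Start: x ≡ 6 (mod 12).
  Combine with x ≡ 3 (mod 14): gcd(12, 14) = 2, and 3 - 6 = -3 is NOT divisible by 2.
    ⇒ system is inconsistent (no integer solution).

No solution (the system is inconsistent).


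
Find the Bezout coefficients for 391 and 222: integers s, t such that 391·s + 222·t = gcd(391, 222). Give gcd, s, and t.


Euclidean algorithm on (391, 222) — divide until remainder is 0:
  391 = 1 · 222 + 169
  222 = 1 · 169 + 53
  169 = 3 · 53 + 10
  53 = 5 · 10 + 3
  10 = 3 · 3 + 1
  3 = 3 · 1 + 0
gcd(391, 222) = 1.
Track Bezout coefficients alongside the remainders: start with r₀ = 391 = a·1 + b·0 (s = 1, t = 0) and r₁ = 222 = a·0 + b·1 (s = 0, t = 1); each new remainder r_{k+1} = r_{k-1} − q_k·r_k inherits s_{k+1} = s_{k-1} − q_k·s_k, t_{k+1} = t_{k-1} − q_k·t_k, so r_k = a·s_k + b·t_k at every step:
  q = 1: r = 169, s = 1 − 1·0 = 1, t = 0 − 1·1 = -1  (check: 391·1 + 222·(-1) = 169)
  q = 1: r = 53, s = 0 − 1·1 = -1, t = 1 − 1·(-1) = 2  (check: 391·(-1) + 222·2 = 53)
  q = 3: r = 10, s = 1 − 3·(-1) = 4, t = -1 − 3·2 = -7  (check: 391·4 + 222·(-7) = 10)
  q = 5: r = 3, s = -1 − 5·4 = -21, t = 2 − 5·(-7) = 37  (check: 391·(-21) + 222·37 = 3)
  q = 3: r = 1, s = 4 − 3·(-21) = 67, t = -7 − 3·37 = -118  (check: 391·67 + 222·(-118) = 1)
The row with r = 1 (the gcd) gives the Bezout coefficients s = 67, t = -118.
Result: 391 · (67) + 222 · (-118) = 1.

gcd(391, 222) = 1; s = 67, t = -118 (check: 391·67 + 222·(-118) = 1).


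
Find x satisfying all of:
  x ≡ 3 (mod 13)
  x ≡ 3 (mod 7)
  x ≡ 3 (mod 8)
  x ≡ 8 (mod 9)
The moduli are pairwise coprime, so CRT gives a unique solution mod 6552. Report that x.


Product of moduli M = 13 · 7 · 8 · 9 = 6552.
Merge one congruence at a time:
  Start: x ≡ 3 (mod 13).
  Combine with x ≡ 3 (mod 7); new modulus lcm = 91.
    Write x = 3 + 13·t and substitute into x ≡ 3 (mod 7): 13·t ≡ 3 − 3 = 0 (mod 7).
    Reduce coefficients mod 7: 6·t ≡ 0 (mod 7).
    The inverse of 6 mod 7 is 6 (since 6·6 = 36 = 5·7 + 1), so t ≡ 6·0 = 0 ≡ 0 (mod 7).
    Then x = 3 + 13·0 = 3, valid modulo lcm(13, 7) = 91: x ≡ 3 (mod 91).
  Combine with x ≡ 3 (mod 8); new modulus lcm = 728.
    Write x = 3 + 91·t and substitute into x ≡ 3 (mod 8): 91·t ≡ 3 − 3 = 0 (mod 8).
    Reduce coefficients mod 8: 3·t ≡ 0 (mod 8).
    The inverse of 3 mod 8 is 3 (since 3·3 = 9 = 1·8 + 1), so t ≡ 3·0 = 0 ≡ 0 (mod 8).
    Then x = 3 + 91·0 = 3, valid modulo lcm(91, 8) = 728: x ≡ 3 (mod 728).
  Combine with x ≡ 8 (mod 9); new modulus lcm = 6552.
    Write x = 3 + 728·t and substitute into x ≡ 8 (mod 9): 728·t ≡ 8 − 3 = 5 (mod 9).
    Reduce coefficients mod 9: 8·t ≡ 5 (mod 9).
    The inverse of 8 mod 9 is 8 (since 8·8 = 64 = 7·9 + 1), so t ≡ 8·5 = 40 ≡ 4 (mod 9).
    Then x = 3 + 728·4 = 2915, valid modulo lcm(728, 9) = 6552: x ≡ 2915 (mod 6552).
Verify against each original: 2915 mod 13 = 3, 2915 mod 7 = 3, 2915 mod 8 = 3, 2915 mod 9 = 8.

x ≡ 2915 (mod 6552).


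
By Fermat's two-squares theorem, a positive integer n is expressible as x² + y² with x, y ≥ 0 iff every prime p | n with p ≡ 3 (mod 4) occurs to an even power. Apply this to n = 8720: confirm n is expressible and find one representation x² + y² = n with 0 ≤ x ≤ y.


Step 1: Factor n = 8720 = 2^4 · 5 · 109.
Step 2: Check the mod-4 condition on each prime factor: 2 = 2 (special); 5 ≡ 1 (mod 4), exponent 1; 109 ≡ 1 (mod 4), exponent 1.
All primes ≡ 3 (mod 4) appear to even exponent (or don't appear), so by the two-squares theorem n IS expressible as a sum of two squares.
Step 3: Build a representation. Group n = k² · m with k = 4 and m = 5 · 109 = 545 (a product of primes ≡ 1 (mod 4)); a representation of m scales to one of n via (k·x)² + (k·y)² = k²(x² + y²). Each prime p ≡ 1 (mod 4) is itself a sum of two squares; find a² by testing p − a² for a perfect square:
  5: 5 − 1² = 4 = 2² ⇒ 5 = 1² + 2².
  109: 109 − 1² = 108, 109 − 2² = 105, 109 − 3² = 100 = 10² ⇒ 109 = 3² + 10².
  Combine using the Brahmagupta–Fibonacci identity (a² + b²)(c² + d²) = (ac − bd)² + (ad + bc)² = (ac + bd)² + (ad − bc)²:
  5 · 109 = 545: from (1² + 2²)(3² + 10²), take (1·3 − 2·10, 1·10 + 2·3) = (3 − 20, 10 + 6) = (-17, 16); dropping signs (only squares matter) gives (17, 16); check 17² + 16² = 289 + 256 = 545 ✓.
  Scale by k = 4: (4·17, 4·16) = (68, 64).
Step 4: Order so x ≤ y and verify: 64² + 68² = 4096 + 4624 = 8720 = n. ✓

n = 8720 = 64² + 68² (one valid representation with x ≤ y).


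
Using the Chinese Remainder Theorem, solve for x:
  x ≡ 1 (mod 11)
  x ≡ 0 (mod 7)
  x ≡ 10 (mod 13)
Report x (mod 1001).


Moduli 11, 7, 13 are pairwise coprime; by CRT there is a unique solution modulo M = 11 · 7 · 13 = 1001.
Solve pairwise, accumulating the modulus:
  Start with x ≡ 1 (mod 11).
  Combine with x ≡ 0 (mod 7): since gcd(11, 7) = 1, we get a unique residue mod 77.
    Write x = 1 + 11·t and substitute into x ≡ 0 (mod 7): 11·t ≡ 0 − 1 = -1 (mod 7).
    Reduce coefficients mod 7: 4·t ≡ 6 (mod 7).
    The inverse of 4 mod 7 is 2 (since 4·2 = 8 = 1·7 + 1), so t ≡ 2·6 = 12 ≡ 5 (mod 7).
    Then x = 1 + 11·5 = 56, valid modulo lcm(11, 7) = 77: x ≡ 56 (mod 77).
  Combine with x ≡ 10 (mod 13): since gcd(77, 13) = 1, we get a unique residue mod 1001.
    Write x = 56 + 77·t and substitute into x ≡ 10 (mod 13): 77·t ≡ 10 − 56 = -46 (mod 13).
    Reduce coefficients mod 13: 12·t ≡ 6 (mod 13).
    The inverse of 12 mod 13 is 12 (since 12·12 = 144 = 11·13 + 1), so t ≡ 12·6 = 72 ≡ 7 (mod 13).
    Then x = 56 + 77·7 = 595, valid modulo lcm(77, 13) = 1001: x ≡ 595 (mod 1001).
Verify: 595 mod 11 = 1 ✓, 595 mod 7 = 0 ✓, 595 mod 13 = 10 ✓.

x ≡ 595 (mod 1001).


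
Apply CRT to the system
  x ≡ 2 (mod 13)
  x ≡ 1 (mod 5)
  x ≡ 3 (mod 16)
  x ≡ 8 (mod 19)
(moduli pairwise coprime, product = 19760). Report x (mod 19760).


Product of moduli M = 13 · 5 · 16 · 19 = 19760.
Merge one congruence at a time:
  Start: x ≡ 2 (mod 13).
  Combine with x ≡ 1 (mod 5); new modulus lcm = 65.
    Write x = 2 + 13·t and substitute into x ≡ 1 (mod 5): 13·t ≡ 1 − 2 = -1 (mod 5).
    Reduce coefficients mod 5: 3·t ≡ 4 (mod 5).
    The inverse of 3 mod 5 is 2 (since 3·2 = 6 = 1·5 + 1), so t ≡ 2·4 = 8 ≡ 3 (mod 5).
    Then x = 2 + 13·3 = 41, valid modulo lcm(13, 5) = 65: x ≡ 41 (mod 65).
  Combine with x ≡ 3 (mod 16); new modulus lcm = 1040.
    Write x = 41 + 65·t and substitute into x ≡ 3 (mod 16): 65·t ≡ 3 − 41 = -38 (mod 16).
    Reduce coefficients mod 16: 1·t ≡ 10 (mod 16).
    So t ≡ 10 (mod 16).
    Then x = 41 + 65·10 = 691, valid modulo lcm(65, 16) = 1040: x ≡ 691 (mod 1040).
  Combine with x ≡ 8 (mod 19); new modulus lcm = 19760.
    Write x = 691 + 1040·t and substitute into x ≡ 8 (mod 19): 1040·t ≡ 8 − 691 = -683 (mod 19).
    Reduce coefficients mod 19: 14·t ≡ 1 (mod 19).
    The inverse of 14 mod 19 is 15 (since 14·15 = 210 = 11·19 + 1), so t ≡ 15·1 = 15 ≡ 15 (mod 19).
    Then x = 691 + 1040·15 = 16291, valid modulo lcm(1040, 19) = 19760: x ≡ 16291 (mod 19760).
Verify against each original: 16291 mod 13 = 2, 16291 mod 5 = 1, 16291 mod 16 = 3, 16291 mod 19 = 8.

x ≡ 16291 (mod 19760).


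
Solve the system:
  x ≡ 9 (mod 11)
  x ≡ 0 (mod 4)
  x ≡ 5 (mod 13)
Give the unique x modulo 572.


Moduli 11, 4, 13 are pairwise coprime; by CRT there is a unique solution modulo M = 11 · 4 · 13 = 572.
Solve pairwise, accumulating the modulus:
  Start with x ≡ 9 (mod 11).
  Combine with x ≡ 0 (mod 4): since gcd(11, 4) = 1, we get a unique residue mod 44.
    Write x = 9 + 11·t and substitute into x ≡ 0 (mod 4): 11·t ≡ 0 − 9 = -9 (mod 4).
    Reduce coefficients mod 4: 3·t ≡ 3 (mod 4).
    The inverse of 3 mod 4 is 3 (since 3·3 = 9 = 2·4 + 1), so t ≡ 3·3 = 9 ≡ 1 (mod 4).
    Then x = 9 + 11·1 = 20, valid modulo lcm(11, 4) = 44: x ≡ 20 (mod 44).
  Combine with x ≡ 5 (mod 13): since gcd(44, 13) = 1, we get a unique residue mod 572.
    Write x = 20 + 44·t and substitute into x ≡ 5 (mod 13): 44·t ≡ 5 − 20 = -15 (mod 13).
    Reduce coefficients mod 13: 5·t ≡ 11 (mod 13).
    The inverse of 5 mod 13 is 8 (since 5·8 = 40 = 3·13 + 1), so t ≡ 8·11 = 88 ≡ 10 (mod 13).
    Then x = 20 + 44·10 = 460, valid modulo lcm(44, 13) = 572: x ≡ 460 (mod 572).
Verify: 460 mod 11 = 9 ✓, 460 mod 4 = 0 ✓, 460 mod 13 = 5 ✓.

x ≡ 460 (mod 572).


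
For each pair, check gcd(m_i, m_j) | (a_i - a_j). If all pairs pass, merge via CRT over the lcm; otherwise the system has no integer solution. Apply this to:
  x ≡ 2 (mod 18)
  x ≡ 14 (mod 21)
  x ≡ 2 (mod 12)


Moduli 18, 21, 12 are not pairwise coprime, so CRT works modulo lcm(m_i) when all pairwise compatibility conditions hold.
Pairwise compatibility: gcd(m_i, m_j) must divide a_i - a_j for every pair.
Merge one congruence at a time:
  Start: x ≡ 2 (mod 18).
  Combine with x ≡ 14 (mod 21): gcd(18, 21) = 3; 14 - 2 = 12, which IS divisible by 3, so compatible.
    Write x = 2 + 18·t and substitute into x ≡ 14 (mod 21): 18·t ≡ 14 − 2 = 12 (mod 21).
    Divide the congruence (and modulus) by g = 3: 6·t ≡ 4 (mod 7).
    The inverse of 6 mod 7 is 6 (since 6·6 = 36 = 5·7 + 1), so t ≡ 6·4 = 24 ≡ 3 (mod 7).
    Then x = 2 + 18·3 = 56, valid modulo lcm(18, 21) = 126: x ≡ 56 (mod 126).
  Combine with x ≡ 2 (mod 12): gcd(126, 12) = 6; 2 - 56 = -54, which IS divisible by 6, so compatible.
    Write x = 56 + 126·t and substitute into x ≡ 2 (mod 12): 126·t ≡ 2 − 56 = -54 (mod 12).
    Divide the congruence (and modulus) by g = 6: 21·t ≡ -9 (mod 2).
    Reduce coefficients mod 2: 1·t ≡ 1 (mod 2).
    So t ≡ 1 (mod 2).
    Then x = 56 + 126·1 = 182, valid modulo lcm(126, 12) = 252: x ≡ 182 (mod 252).
Verify: 182 mod 18 = 2, 182 mod 21 = 14, 182 mod 12 = 2.

x ≡ 182 (mod 252).


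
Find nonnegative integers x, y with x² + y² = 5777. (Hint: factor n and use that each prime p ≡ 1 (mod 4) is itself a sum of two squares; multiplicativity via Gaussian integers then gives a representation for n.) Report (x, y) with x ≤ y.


Step 1: Factor n = 5777 = 53 · 109.
Step 2: Check the mod-4 condition on each prime factor: 53 ≡ 1 (mod 4), exponent 1; 109 ≡ 1 (mod 4), exponent 1.
All primes ≡ 3 (mod 4) appear to even exponent (or don't appear), so by the two-squares theorem n IS expressible as a sum of two squares.
Step 3: Build a representation. Here n = 53 · 109 is a product of primes ≡ 1 (mod 4). Each prime p ≡ 1 (mod 4) is itself a sum of two squares; find a² by testing p − a² for a perfect square:
  53: 53 − 1² = 52, 53 − 2² = 49 = 7² ⇒ 53 = 2² + 7².
  109: 109 − 1² = 108, 109 − 2² = 105, 109 − 3² = 100 = 10² ⇒ 109 = 3² + 10².
  Combine using the Brahmagupta–Fibonacci identity (a² + b²)(c² + d²) = (ac − bd)² + (ad + bc)² = (ac + bd)² + (ad − bc)²:
  53 · 109 = 5777: from (2² + 7²)(3² + 10²), take (2·3 − 7·10, 2·10 + 7·3) = (6 − 70, 20 + 21) = (-64, 41); dropping signs (only squares matter) gives (64, 41); check 64² + 41² = 4096 + 1681 = 5777 ✓.
Step 4: Order so x ≤ y and verify: 41² + 64² = 1681 + 4096 = 5777 = n. ✓

n = 5777 = 41² + 64² (one valid representation with x ≤ y).


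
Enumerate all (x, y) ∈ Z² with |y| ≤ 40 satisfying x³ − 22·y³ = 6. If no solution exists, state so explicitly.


The equation is x³ - 22y³ = 6. For fixed y, x³ = 22·y³ + 6, so a solution requires the RHS to be a perfect cube.
Strategy: iterate y from -40 to 40, compute RHS = 22·y³ + 6, and check whether it is a (positive or negative) perfect cube.
Check small values of y:
  y = 0: RHS = 6 is not a perfect cube.
  y = 1: RHS = 28 is not a perfect cube.
  y = -1: RHS = -16 is not a perfect cube.
  y = 2: RHS = 182 is not a perfect cube.
  y = -2: RHS = -170 is not a perfect cube.
  y = 3: RHS = 600 is not a perfect cube.
  y = -3: RHS = -588 is not a perfect cube.
Continuing, at y = -5: RHS = -2744 = (-14)³ ⇒ x = -14 works.
Searching the remaining y in |y| ≤ 40 finds no further solutions.
Collected solutions: (-14, -5).

Solutions (with |y| ≤ 40): (-14, -5).


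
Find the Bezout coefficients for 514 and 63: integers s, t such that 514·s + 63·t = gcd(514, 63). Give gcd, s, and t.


Euclidean algorithm on (514, 63) — divide until remainder is 0:
  514 = 8 · 63 + 10
  63 = 6 · 10 + 3
  10 = 3 · 3 + 1
  3 = 3 · 1 + 0
gcd(514, 63) = 1.
Track Bezout coefficients alongside the remainders: start with r₀ = 514 = a·1 + b·0 (s = 1, t = 0) and r₁ = 63 = a·0 + b·1 (s = 0, t = 1); each new remainder r_{k+1} = r_{k-1} − q_k·r_k inherits s_{k+1} = s_{k-1} − q_k·s_k, t_{k+1} = t_{k-1} − q_k·t_k, so r_k = a·s_k + b·t_k at every step:
  q = 8: r = 10, s = 1 − 8·0 = 1, t = 0 − 8·1 = -8  (check: 514·1 + 63·(-8) = 10)
  q = 6: r = 3, s = 0 − 6·1 = -6, t = 1 − 6·(-8) = 49  (check: 514·(-6) + 63·49 = 3)
  q = 3: r = 1, s = 1 − 3·(-6) = 19, t = -8 − 3·49 = -155  (check: 514·19 + 63·(-155) = 1)
The row with r = 1 (the gcd) gives the Bezout coefficients s = 19, t = -155.
Result: 514 · (19) + 63 · (-155) = 1.

gcd(514, 63) = 1; s = 19, t = -155 (check: 514·19 + 63·(-155) = 1).


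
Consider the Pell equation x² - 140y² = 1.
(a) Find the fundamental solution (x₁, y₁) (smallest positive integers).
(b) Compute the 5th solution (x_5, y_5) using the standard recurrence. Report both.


Step 1: Find the fundamental solution (x₁, y₁) of x² - 140y² = 1.
  Expand √140 as a continued fraction. a₀ = ⌊√140⌋ = 11; iterate m_{k+1} = d_k·a_k − m_k, d_{k+1} = (140 − m_{k+1}²)/d_k, a_{k+1} = ⌊(a₀ + m_{k+1})/d_{k+1}⌋ (starting m₀ = 0, d₀ = 1), with convergents p_k = a_k·p_{k-1} + p_{k-2}, q_k = a_k·q_{k-1} + q_{k-2} (p₋₁ = 1, q₋₁ = 0):
  k = 0: a₀ = 11; p₀/q₀ = 11/1; p₀² − 140·q₀² = 121 − 140 = -19.
  k = 1: m = 11, d = 19, a = ⌊(11 + 11)/19⌋ = 1; p/q = (1·11 + 1)/(1·1 + 0) = 12/1; p² − 140·q² = 144 − 140 = 4.
  k = 2: m = 8, d = 4, a = ⌊(11 + 8)/4⌋ = 4; p/q = (4·12 + 11)/(4·1 + 1) = 59/5; p² − 140·q² = 3481 − 3500 = -19.
  k = 3: m = 8, d = 19, a = ⌊(11 + 8)/19⌋ = 1; p/q = (1·59 + 12)/(1·5 + 1) = 71/6; p² − 140·q² = 5041 − 5040 = 1.
  The first convergent with p² − 140·q² = 1 gives the fundamental solution (x₁, y₁) = (71, 6).
Step 2: Apply the recurrence (x_{n+1}, y_{n+1}) = (x₁x_n + 140y₁y_n, x₁y_n + y₁x_n) repeatedly.
  From (x_1, y_1) = (71, 6): x_2 = 71·71 + 140·6·6 = 10081; y_2 = 71·6 + 6·71 = 852.
  From (x_2, y_2) = (10081, 852): x_3 = 71·10081 + 140·6·852 = 1431431; y_3 = 71·852 + 6·10081 = 120978.
  From (x_3, y_3) = (1431431, 120978): x_4 = 71·1431431 + 140·6·120978 = 203253121; y_4 = 71·120978 + 6·1431431 = 17178024.
  From (x_4, y_4) = (203253121, 17178024): x_5 = 71·203253121 + 140·6·17178024 = 28860511751; y_5 = 71·17178024 + 6·203253121 = 2439158430.
Step 3: Verify x_5² - 140·y_5² = 832929138529609086001 - 832929138529609086000 = 1 (should be 1). ✓

(x_1, y_1) = (71, 6); (x_5, y_5) = (28860511751, 2439158430).


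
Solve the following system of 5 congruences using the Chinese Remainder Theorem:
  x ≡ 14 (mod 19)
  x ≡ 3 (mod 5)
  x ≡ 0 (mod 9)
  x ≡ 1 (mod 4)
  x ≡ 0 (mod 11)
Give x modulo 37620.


Product of moduli M = 19 · 5 · 9 · 4 · 11 = 37620.
Merge one congruence at a time:
  Start: x ≡ 14 (mod 19).
  Combine with x ≡ 3 (mod 5); new modulus lcm = 95.
    Write x = 14 + 19·t and substitute into x ≡ 3 (mod 5): 19·t ≡ 3 − 14 = -11 (mod 5).
    Reduce coefficients mod 5: 4·t ≡ 4 (mod 5).
    The inverse of 4 mod 5 is 4 (since 4·4 = 16 = 3·5 + 1), so t ≡ 4·4 = 16 ≡ 1 (mod 5).
    Then x = 14 + 19·1 = 33, valid modulo lcm(19, 5) = 95: x ≡ 33 (mod 95).
  Combine with x ≡ 0 (mod 9); new modulus lcm = 855.
    Write x = 33 + 95·t and substitute into x ≡ 0 (mod 9): 95·t ≡ 0 − 33 = -33 (mod 9).
    Reduce coefficients mod 9: 5·t ≡ 3 (mod 9).
    The inverse of 5 mod 9 is 2 (since 5·2 = 10 = 1·9 + 1), so t ≡ 2·3 = 6 ≡ 6 (mod 9).
    Then x = 33 + 95·6 = 603, valid modulo lcm(95, 9) = 855: x ≡ 603 (mod 855).
  Combine with x ≡ 1 (mod 4); new modulus lcm = 3420.
    Write x = 603 + 855·t and substitute into x ≡ 1 (mod 4): 855·t ≡ 1 − 603 = -602 (mod 4).
    Reduce coefficients mod 4: 3·t ≡ 2 (mod 4).
    The inverse of 3 mod 4 is 3 (since 3·3 = 9 = 2·4 + 1), so t ≡ 3·2 = 6 ≡ 2 (mod 4).
    Then x = 603 + 855·2 = 2313, valid modulo lcm(855, 4) = 3420: x ≡ 2313 (mod 3420).
  Combine with x ≡ 0 (mod 11); new modulus lcm = 37620.
    Write x = 2313 + 3420·t and substitute into x ≡ 0 (mod 11): 3420·t ≡ 0 − 2313 = -2313 (mod 11).
    Reduce coefficients mod 11: 10·t ≡ 8 (mod 11).
    The inverse of 10 mod 11 is 10 (since 10·10 = 100 = 9·11 + 1), so t ≡ 10·8 = 80 ≡ 3 (mod 11).
    Then x = 2313 + 3420·3 = 12573, valid modulo lcm(3420, 11) = 37620: x ≡ 12573 (mod 37620).
Verify against each original: 12573 mod 19 = 14, 12573 mod 5 = 3, 12573 mod 9 = 0, 12573 mod 4 = 1, 12573 mod 11 = 0.

x ≡ 12573 (mod 37620).


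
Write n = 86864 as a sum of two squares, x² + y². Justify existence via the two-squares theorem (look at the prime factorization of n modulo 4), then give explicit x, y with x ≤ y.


Step 1: Factor n = 86864 = 2^4 · 61 · 89.
Step 2: Check the mod-4 condition on each prime factor: 2 = 2 (special); 61 ≡ 1 (mod 4), exponent 1; 89 ≡ 1 (mod 4), exponent 1.
All primes ≡ 3 (mod 4) appear to even exponent (or don't appear), so by the two-squares theorem n IS expressible as a sum of two squares.
Step 3: Build a representation. Group n = k² · m with k = 4 and m = 61 · 89 = 5429 (a product of primes ≡ 1 (mod 4)); a representation of m scales to one of n via (k·x)² + (k·y)² = k²(x² + y²). Each prime p ≡ 1 (mod 4) is itself a sum of two squares; find a² by testing p − a² for a perfect square:
  61: 61 − 1² = 60, 61 − 2² = 57, 61 − 3² = 52, 61 − 4² = 45, 61 − 5² = 36 = 6² ⇒ 61 = 5² + 6².
  89: 89 − 1² = 88, 89 − 2² = 85, 89 − 3² = 80, 89 − 4² = 73, 89 − 5² = 64 = 8² ⇒ 89 = 5² + 8².
  Combine using the Brahmagupta–Fibonacci identity (a² + b²)(c² + d²) = (ac − bd)² + (ad + bc)² = (ac + bd)² + (ad − bc)²:
  61 · 89 = 5429: from (5² + 6²)(5² + 8²), take (5·5 − 6·8, 5·8 + 6·5) = (25 − 48, 40 + 30) = (-23, 70); dropping signs (only squares matter) gives (23, 70); check 23² + 70² = 529 + 4900 = 5429 ✓.
  Scale by k = 4: (4·23, 4·70) = (92, 280).
Step 4: Order so x ≤ y and verify: 92² + 280² = 8464 + 78400 = 86864 = n. ✓

n = 86864 = 92² + 280² (one valid representation with x ≤ y).


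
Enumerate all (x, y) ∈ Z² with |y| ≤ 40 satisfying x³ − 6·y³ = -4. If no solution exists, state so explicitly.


The equation is x³ - 6y³ = -4. For fixed y, x³ = 6·y³ − 4, so a solution requires the RHS to be a perfect cube.
Strategy: iterate y from -40 to 40, compute RHS = 6·y³ − 4, and check whether it is a (positive or negative) perfect cube.
Check small values of y:
  y = 0: RHS = -4 is not a perfect cube.
  y = 1: RHS = 2 is not a perfect cube.
  y = -1: RHS = -10 is not a perfect cube.
  y = 2: RHS = 44 is not a perfect cube.
  y = -2: RHS = -52 is not a perfect cube.
  y = 3: RHS = 158 is not a perfect cube.
  y = -3: RHS = -166 is not a perfect cube.
Continuing the search up to |y| = 40 finds no solutions either.
No (x, y) in the scanned range satisfies the equation.

No integer solutions with |y| ≤ 40.


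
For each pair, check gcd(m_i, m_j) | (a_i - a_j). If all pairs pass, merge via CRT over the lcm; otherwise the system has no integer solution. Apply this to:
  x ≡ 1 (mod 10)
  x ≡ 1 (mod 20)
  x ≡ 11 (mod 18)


Moduli 10, 20, 18 are not pairwise coprime, so CRT works modulo lcm(m_i) when all pairwise compatibility conditions hold.
Pairwise compatibility: gcd(m_i, m_j) must divide a_i - a_j for every pair.
Merge one congruence at a time:
  Start: x ≡ 1 (mod 10).
  Combine with x ≡ 1 (mod 20): gcd(10, 20) = 10; 1 - 1 = 0, which IS divisible by 10, so compatible.
    Write x = 1 + 10·t and substitute into x ≡ 1 (mod 20): 10·t ≡ 1 − 1 = 0 (mod 20).
    Divide the congruence (and modulus) by g = 10: 1·t ≡ 0 (mod 2).
    So t ≡ 0 (mod 2).
    Then x = 1 + 10·0 = 1, valid modulo lcm(10, 20) = 20: x ≡ 1 (mod 20).
  Combine with x ≡ 11 (mod 18): gcd(20, 18) = 2; 11 - 1 = 10, which IS divisible by 2, so compatible.
    Write x = 1 + 20·t and substitute into x ≡ 11 (mod 18): 20·t ≡ 11 − 1 = 10 (mod 18).
    Divide the congruence (and modulus) by g = 2: 10·t ≡ 5 (mod 9).
    Reduce coefficients mod 9: 1·t ≡ 5 (mod 9).
    So t ≡ 5 (mod 9).
    Then x = 1 + 20·5 = 101, valid modulo lcm(20, 18) = 180: x ≡ 101 (mod 180).
Verify: 101 mod 10 = 1, 101 mod 20 = 1, 101 mod 18 = 11.

x ≡ 101 (mod 180).


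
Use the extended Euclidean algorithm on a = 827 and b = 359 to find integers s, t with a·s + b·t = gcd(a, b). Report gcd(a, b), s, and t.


Euclidean algorithm on (827, 359) — divide until remainder is 0:
  827 = 2 · 359 + 109
  359 = 3 · 109 + 32
  109 = 3 · 32 + 13
  32 = 2 · 13 + 6
  13 = 2 · 6 + 1
  6 = 6 · 1 + 0
gcd(827, 359) = 1.
Track Bezout coefficients alongside the remainders: start with r₀ = 827 = a·1 + b·0 (s = 1, t = 0) and r₁ = 359 = a·0 + b·1 (s = 0, t = 1); each new remainder r_{k+1} = r_{k-1} − q_k·r_k inherits s_{k+1} = s_{k-1} − q_k·s_k, t_{k+1} = t_{k-1} − q_k·t_k, so r_k = a·s_k + b·t_k at every step:
  q = 2: r = 109, s = 1 − 2·0 = 1, t = 0 − 2·1 = -2  (check: 827·1 + 359·(-2) = 109)
  q = 3: r = 32, s = 0 − 3·1 = -3, t = 1 − 3·(-2) = 7  (check: 827·(-3) + 359·7 = 32)
  q = 3: r = 13, s = 1 − 3·(-3) = 10, t = -2 − 3·7 = -23  (check: 827·10 + 359·(-23) = 13)
  q = 2: r = 6, s = -3 − 2·10 = -23, t = 7 − 2·(-23) = 53  (check: 827·(-23) + 359·53 = 6)
  q = 2: r = 1, s = 10 − 2·(-23) = 56, t = -23 − 2·53 = -129  (check: 827·56 + 359·(-129) = 1)
The row with r = 1 (the gcd) gives the Bezout coefficients s = 56, t = -129.
Result: 827 · (56) + 359 · (-129) = 1.

gcd(827, 359) = 1; s = 56, t = -129 (check: 827·56 + 359·(-129) = 1).


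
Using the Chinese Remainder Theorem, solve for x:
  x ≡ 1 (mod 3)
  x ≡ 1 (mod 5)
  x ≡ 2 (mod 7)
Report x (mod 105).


Moduli 3, 5, 7 are pairwise coprime; by CRT there is a unique solution modulo M = 3 · 5 · 7 = 105.
Solve pairwise, accumulating the modulus:
  Start with x ≡ 1 (mod 3).
  Combine with x ≡ 1 (mod 5): since gcd(3, 5) = 1, we get a unique residue mod 15.
    Write x = 1 + 3·t and substitute into x ≡ 1 (mod 5): 3·t ≡ 1 − 1 = 0 (mod 5).
    The inverse of 3 mod 5 is 2 (since 3·2 = 6 = 1·5 + 1), so t ≡ 2·0 = 0 ≡ 0 (mod 5).
    Then x = 1 + 3·0 = 1, valid modulo lcm(3, 5) = 15: x ≡ 1 (mod 15).
  Combine with x ≡ 2 (mod 7): since gcd(15, 7) = 1, we get a unique residue mod 105.
    Write x = 1 + 15·t and substitute into x ≡ 2 (mod 7): 15·t ≡ 2 − 1 = 1 (mod 7).
    Reduce coefficients mod 7: 1·t ≡ 1 (mod 7).
    So t ≡ 1 (mod 7).
    Then x = 1 + 15·1 = 16, valid modulo lcm(15, 7) = 105: x ≡ 16 (mod 105).
Verify: 16 mod 3 = 1 ✓, 16 mod 5 = 1 ✓, 16 mod 7 = 2 ✓.

x ≡ 16 (mod 105).


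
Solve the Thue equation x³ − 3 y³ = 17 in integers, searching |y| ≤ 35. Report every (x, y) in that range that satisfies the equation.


The equation is x³ - 3y³ = 17. For fixed y, x³ = 3·y³ + 17, so a solution requires the RHS to be a perfect cube.
Strategy: iterate y from -35 to 35, compute RHS = 3·y³ + 17, and check whether it is a (positive or negative) perfect cube.
Check small values of y:
  y = 0: RHS = 17 is not a perfect cube.
  y = 1: RHS = 20 is not a perfect cube.
  y = -1: RHS = 14 is not a perfect cube.
  y = 2: RHS = 41 is not a perfect cube.
  y = -2: RHS = -7 is not a perfect cube.
  y = 3: RHS = 98 is not a perfect cube.
  y = -3: RHS = -64 = (-4)³ ⇒ x = -4 works.
Continuing the search up to |y| = 35 finds no further solutions beyond those listed.
Collected solutions: (-4, -3).

Solutions (with |y| ≤ 35): (-4, -3).


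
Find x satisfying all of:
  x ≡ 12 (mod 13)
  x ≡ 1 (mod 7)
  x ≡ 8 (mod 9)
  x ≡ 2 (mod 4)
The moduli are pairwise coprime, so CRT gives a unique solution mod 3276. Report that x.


Product of moduli M = 13 · 7 · 9 · 4 = 3276.
Merge one congruence at a time:
  Start: x ≡ 12 (mod 13).
  Combine with x ≡ 1 (mod 7); new modulus lcm = 91.
    Write x = 12 + 13·t and substitute into x ≡ 1 (mod 7): 13·t ≡ 1 − 12 = -11 (mod 7).
    Reduce coefficients mod 7: 6·t ≡ 3 (mod 7).
    The inverse of 6 mod 7 is 6 (since 6·6 = 36 = 5·7 + 1), so t ≡ 6·3 = 18 ≡ 4 (mod 7).
    Then x = 12 + 13·4 = 64, valid modulo lcm(13, 7) = 91: x ≡ 64 (mod 91).
  Combine with x ≡ 8 (mod 9); new modulus lcm = 819.
    Write x = 64 + 91·t and substitute into x ≡ 8 (mod 9): 91·t ≡ 8 − 64 = -56 (mod 9).
    Reduce coefficients mod 9: 1·t ≡ 7 (mod 9).
    So t ≡ 7 (mod 9).
    Then x = 64 + 91·7 = 701, valid modulo lcm(91, 9) = 819: x ≡ 701 (mod 819).
  Combine with x ≡ 2 (mod 4); new modulus lcm = 3276.
    Write x = 701 + 819·t and substitute into x ≡ 2 (mod 4): 819·t ≡ 2 − 701 = -699 (mod 4).
    Reduce coefficients mod 4: 3·t ≡ 1 (mod 4).
    The inverse of 3 mod 4 is 3 (since 3·3 = 9 = 2·4 + 1), so t ≡ 3·1 = 3 ≡ 3 (mod 4).
    Then x = 701 + 819·3 = 3158, valid modulo lcm(819, 4) = 3276: x ≡ 3158 (mod 3276).
Verify against each original: 3158 mod 13 = 12, 3158 mod 7 = 1, 3158 mod 9 = 8, 3158 mod 4 = 2.

x ≡ 3158 (mod 3276).


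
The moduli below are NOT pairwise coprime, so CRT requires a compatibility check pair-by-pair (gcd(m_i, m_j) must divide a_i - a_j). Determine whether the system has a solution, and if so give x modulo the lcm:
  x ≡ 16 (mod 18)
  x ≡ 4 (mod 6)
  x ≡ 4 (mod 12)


Moduli 18, 6, 12 are not pairwise coprime, so CRT works modulo lcm(m_i) when all pairwise compatibility conditions hold.
Pairwise compatibility: gcd(m_i, m_j) must divide a_i - a_j for every pair.
Merge one congruence at a time:
  Start: x ≡ 16 (mod 18).
  Combine with x ≡ 4 (mod 6): gcd(18, 6) = 6; 4 - 16 = -12, which IS divisible by 6, so compatible.
    Write x = 16 + 18·t and substitute into x ≡ 4 (mod 6): 18·t ≡ 4 − 16 = -12 (mod 6).
    Divide the congruence (and modulus) by g = 6: 3·t ≡ -2 (mod 1).
    Modulo 1 every t works; take t = 0.
    Then x = 16 + 18·0 = 16, valid modulo lcm(18, 6) = 18: x ≡ 16 (mod 18).
  Combine with x ≡ 4 (mod 12): gcd(18, 12) = 6; 4 - 16 = -12, which IS divisible by 6, so compatible.
    Write x = 16 + 18·t and substitute into x ≡ 4 (mod 12): 18·t ≡ 4 − 16 = -12 (mod 12).
    Divide the congruence (and modulus) by g = 6: 3·t ≡ -2 (mod 2).
    Reduce coefficients mod 2: 1·t ≡ 0 (mod 2).
    So t ≡ 0 (mod 2).
    Then x = 16 + 18·0 = 16, valid modulo lcm(18, 12) = 36: x ≡ 16 (mod 36).
Verify: 16 mod 18 = 16, 16 mod 6 = 4, 16 mod 12 = 4.

x ≡ 16 (mod 36).


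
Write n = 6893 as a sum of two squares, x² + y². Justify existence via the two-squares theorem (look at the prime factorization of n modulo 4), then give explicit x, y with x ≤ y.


Step 1: Factor n = 6893 = 61 · 113.
Step 2: Check the mod-4 condition on each prime factor: 61 ≡ 1 (mod 4), exponent 1; 113 ≡ 1 (mod 4), exponent 1.
All primes ≡ 3 (mod 4) appear to even exponent (or don't appear), so by the two-squares theorem n IS expressible as a sum of two squares.
Step 3: Build a representation. Here n = 61 · 113 is a product of primes ≡ 1 (mod 4). Each prime p ≡ 1 (mod 4) is itself a sum of two squares; find a² by testing p − a² for a perfect square:
  61: 61 − 1² = 60, 61 − 2² = 57, 61 − 3² = 52, 61 − 4² = 45, 61 − 5² = 36 = 6² ⇒ 61 = 5² + 6².
  113: 113 − 1² = 112, 113 − 2² = 109, 113 − 3² = 104, 113 − 4² = 97, 113 − 5² = 88, 113 − 6² = 77, 113 − 7² = 64 = 8² ⇒ 113 = 7² + 8².
  Combine using the Brahmagupta–Fibonacci identity (a² + b²)(c² + d²) = (ac − bd)² + (ad + bc)² = (ac + bd)² + (ad − bc)²:
  61 · 113 = 6893: from (5² + 6²)(7² + 8²), take (5·7 − 6·8, 5·8 + 6·7) = (35 − 48, 40 + 42) = (-13, 82); dropping signs (only squares matter) gives (13, 82); check 13² + 82² = 169 + 6724 = 6893 ✓.
Step 4: Order so x ≤ y and verify: 13² + 82² = 169 + 6724 = 6893 = n. ✓

n = 6893 = 13² + 82² (one valid representation with x ≤ y).


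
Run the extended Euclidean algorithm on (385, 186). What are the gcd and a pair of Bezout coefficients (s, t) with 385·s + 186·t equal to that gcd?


Euclidean algorithm on (385, 186) — divide until remainder is 0:
  385 = 2 · 186 + 13
  186 = 14 · 13 + 4
  13 = 3 · 4 + 1
  4 = 4 · 1 + 0
gcd(385, 186) = 1.
Track Bezout coefficients alongside the remainders: start with r₀ = 385 = a·1 + b·0 (s = 1, t = 0) and r₁ = 186 = a·0 + b·1 (s = 0, t = 1); each new remainder r_{k+1} = r_{k-1} − q_k·r_k inherits s_{k+1} = s_{k-1} − q_k·s_k, t_{k+1} = t_{k-1} − q_k·t_k, so r_k = a·s_k + b·t_k at every step:
  q = 2: r = 13, s = 1 − 2·0 = 1, t = 0 − 2·1 = -2  (check: 385·1 + 186·(-2) = 13)
  q = 14: r = 4, s = 0 − 14·1 = -14, t = 1 − 14·(-2) = 29  (check: 385·(-14) + 186·29 = 4)
  q = 3: r = 1, s = 1 − 3·(-14) = 43, t = -2 − 3·29 = -89  (check: 385·43 + 186·(-89) = 1)
The row with r = 1 (the gcd) gives the Bezout coefficients s = 43, t = -89.
Result: 385 · (43) + 186 · (-89) = 1.

gcd(385, 186) = 1; s = 43, t = -89 (check: 385·43 + 186·(-89) = 1).


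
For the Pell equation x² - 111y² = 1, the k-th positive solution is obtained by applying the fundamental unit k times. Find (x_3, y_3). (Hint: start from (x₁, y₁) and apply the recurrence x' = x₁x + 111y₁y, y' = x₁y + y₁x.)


Step 1: Find the fundamental solution (x₁, y₁) of x² - 111y² = 1.
  Expand √111 as a continued fraction. a₀ = ⌊√111⌋ = 10; iterate m_{k+1} = d_k·a_k − m_k, d_{k+1} = (111 − m_{k+1}²)/d_k, a_{k+1} = ⌊(a₀ + m_{k+1})/d_{k+1}⌋ (starting m₀ = 0, d₀ = 1), with convergents p_k = a_k·p_{k-1} + p_{k-2}, q_k = a_k·q_{k-1} + q_{k-2} (p₋₁ = 1, q₋₁ = 0):
  k = 0: a₀ = 10; p₀/q₀ = 10/1; p₀² − 111·q₀² = 100 − 111 = -11.
  k = 1: m = 10, d = 11, a = ⌊(10 + 10)/11⌋ = 1; p/q = (1·10 + 1)/(1·1 + 0) = 11/1; p² − 111·q² = 121 − 111 = 10.
  k = 2: m = 1, d = 10, a = ⌊(10 + 1)/10⌋ = 1; p/q = (1·11 + 10)/(1·1 + 1) = 21/2; p² − 111·q² = 441 − 444 = -3.
  k = 3: m = 9, d = 3, a = ⌊(10 + 9)/3⌋ = 6; p/q = (6·21 + 11)/(6·2 + 1) = 137/13; p² − 111·q² = 18769 − 18759 = 10.
  k = 4: m = 9, d = 10, a = ⌊(10 + 9)/10⌋ = 1; p/q = (1·137 + 21)/(1·13 + 2) = 158/15; p² − 111·q² = 24964 − 24975 = -11.
  k = 5: m = 1, d = 11, a = ⌊(10 + 1)/11⌋ = 1; p/q = (1·158 + 137)/(1·15 + 13) = 295/28; p² − 111·q² = 87025 − 87024 = 1.
  The first convergent with p² − 111·q² = 1 gives the fundamental solution (x₁, y₁) = (295, 28).
Step 2: Apply the recurrence (x_{n+1}, y_{n+1}) = (x₁x_n + 111y₁y_n, x₁y_n + y₁x_n) repeatedly.
  From (x_1, y_1) = (295, 28): x_2 = 295·295 + 111·28·28 = 174049; y_2 = 295·28 + 28·295 = 16520.
  From (x_2, y_2) = (174049, 16520): x_3 = 295·174049 + 111·28·16520 = 102688615; y_3 = 295·16520 + 28·174049 = 9746772.
Step 3: Verify x_3² - 111·y_3² = 10544951650618225 - 10544951650618224 = 1 (should be 1). ✓

(x_1, y_1) = (295, 28); (x_3, y_3) = (102688615, 9746772).


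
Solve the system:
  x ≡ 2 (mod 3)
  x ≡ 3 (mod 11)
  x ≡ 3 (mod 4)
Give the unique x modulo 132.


Moduli 3, 11, 4 are pairwise coprime; by CRT there is a unique solution modulo M = 3 · 11 · 4 = 132.
Solve pairwise, accumulating the modulus:
  Start with x ≡ 2 (mod 3).
  Combine with x ≡ 3 (mod 11): since gcd(3, 11) = 1, we get a unique residue mod 33.
    Write x = 2 + 3·t and substitute into x ≡ 3 (mod 11): 3·t ≡ 3 − 2 = 1 (mod 11).
    The inverse of 3 mod 11 is 4 (since 3·4 = 12 = 1·11 + 1), so t ≡ 4·1 = 4 ≡ 4 (mod 11).
    Then x = 2 + 3·4 = 14, valid modulo lcm(3, 11) = 33: x ≡ 14 (mod 33).
  Combine with x ≡ 3 (mod 4): since gcd(33, 4) = 1, we get a unique residue mod 132.
    Write x = 14 + 33·t and substitute into x ≡ 3 (mod 4): 33·t ≡ 3 − 14 = -11 (mod 4).
    Reduce coefficients mod 4: 1·t ≡ 1 (mod 4).
    So t ≡ 1 (mod 4).
    Then x = 14 + 33·1 = 47, valid modulo lcm(33, 4) = 132: x ≡ 47 (mod 132).
Verify: 47 mod 3 = 2 ✓, 47 mod 11 = 3 ✓, 47 mod 4 = 3 ✓.

x ≡ 47 (mod 132).


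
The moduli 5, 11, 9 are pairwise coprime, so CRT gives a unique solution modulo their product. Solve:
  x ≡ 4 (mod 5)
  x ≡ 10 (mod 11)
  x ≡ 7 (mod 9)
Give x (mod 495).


Moduli 5, 11, 9 are pairwise coprime; by CRT there is a unique solution modulo M = 5 · 11 · 9 = 495.
Solve pairwise, accumulating the modulus:
  Start with x ≡ 4 (mod 5).
  Combine with x ≡ 10 (mod 11): since gcd(5, 11) = 1, we get a unique residue mod 55.
    Write x = 4 + 5·t and substitute into x ≡ 10 (mod 11): 5·t ≡ 10 − 4 = 6 (mod 11).
    The inverse of 5 mod 11 is 9 (since 5·9 = 45 = 4·11 + 1), so t ≡ 9·6 = 54 ≡ 10 (mod 11).
    Then x = 4 + 5·10 = 54, valid modulo lcm(5, 11) = 55: x ≡ 54 (mod 55).
  Combine with x ≡ 7 (mod 9): since gcd(55, 9) = 1, we get a unique residue mod 495.
    Write x = 54 + 55·t and substitute into x ≡ 7 (mod 9): 55·t ≡ 7 − 54 = -47 (mod 9).
    Reduce coefficients mod 9: 1·t ≡ 7 (mod 9).
    So t ≡ 7 (mod 9).
    Then x = 54 + 55·7 = 439, valid modulo lcm(55, 9) = 495: x ≡ 439 (mod 495).
Verify: 439 mod 5 = 4 ✓, 439 mod 11 = 10 ✓, 439 mod 9 = 7 ✓.

x ≡ 439 (mod 495).


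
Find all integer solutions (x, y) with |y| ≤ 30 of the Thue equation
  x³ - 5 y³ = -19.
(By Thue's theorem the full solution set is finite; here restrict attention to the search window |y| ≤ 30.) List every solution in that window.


The equation is x³ - 5y³ = -19. For fixed y, x³ = 5·y³ − 19, so a solution requires the RHS to be a perfect cube.
Strategy: iterate y from -30 to 30, compute RHS = 5·y³ − 19, and check whether it is a (positive or negative) perfect cube.
Check small values of y:
  y = 0: RHS = -19 is not a perfect cube.
  y = 1: RHS = -14 is not a perfect cube.
  y = -1: RHS = -24 is not a perfect cube.
  y = 2: RHS = 21 is not a perfect cube.
  y = -2: RHS = -59 is not a perfect cube.
  y = 3: RHS = 116 is not a perfect cube.
  y = -3: RHS = -154 is not a perfect cube.
Continuing the search up to |y| = 30 finds no solutions either.
No (x, y) in the scanned range satisfies the equation.

No integer solutions with |y| ≤ 30.


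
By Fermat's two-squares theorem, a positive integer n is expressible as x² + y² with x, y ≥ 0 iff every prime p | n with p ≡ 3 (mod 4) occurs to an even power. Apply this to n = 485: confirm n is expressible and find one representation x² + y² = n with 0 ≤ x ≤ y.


Step 1: Factor n = 485 = 5 · 97.
Step 2: Check the mod-4 condition on each prime factor: 5 ≡ 1 (mod 4), exponent 1; 97 ≡ 1 (mod 4), exponent 1.
All primes ≡ 3 (mod 4) appear to even exponent (or don't appear), so by the two-squares theorem n IS expressible as a sum of two squares.
Step 3: Build a representation. Here n = 5 · 97 is a product of primes ≡ 1 (mod 4). Each prime p ≡ 1 (mod 4) is itself a sum of two squares; find a² by testing p − a² for a perfect square:
  5: 5 − 1² = 4 = 2² ⇒ 5 = 1² + 2².
  97: 97 − 1² = 96, 97 − 2² = 93, 97 − 3² = 88, 97 − 4² = 81 = 9² ⇒ 97 = 4² + 9².
  Combine using the Brahmagupta–Fibonacci identity (a² + b²)(c² + d²) = (ac − bd)² + (ad + bc)² = (ac + bd)² + (ad − bc)²:
  5 · 97 = 485: from (1² + 2²)(4² + 9²), take (1·4 − 2·9, 1·9 + 2·4) = (4 − 18, 9 + 8) = (-14, 17); dropping signs (only squares matter) gives (14, 17); check 14² + 17² = 196 + 289 = 485 ✓.
Step 4: Order so x ≤ y and verify: 14² + 17² = 196 + 289 = 485 = n. ✓

n = 485 = 14² + 17² (one valid representation with x ≤ y).


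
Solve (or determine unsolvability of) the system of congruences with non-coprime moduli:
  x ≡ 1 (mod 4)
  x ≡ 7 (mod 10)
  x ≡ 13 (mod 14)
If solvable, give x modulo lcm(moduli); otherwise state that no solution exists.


Moduli 4, 10, 14 are not pairwise coprime, so CRT works modulo lcm(m_i) when all pairwise compatibility conditions hold.
Pairwise compatibility: gcd(m_i, m_j) must divide a_i - a_j for every pair.
Merge one congruence at a time:
  Start: x ≡ 1 (mod 4).
  Combine with x ≡ 7 (mod 10): gcd(4, 10) = 2; 7 - 1 = 6, which IS divisible by 2, so compatible.
    Write x = 1 + 4·t and substitute into x ≡ 7 (mod 10): 4·t ≡ 7 − 1 = 6 (mod 10).
    Divide the congruence (and modulus) by g = 2: 2·t ≡ 3 (mod 5).
    The inverse of 2 mod 5 is 3 (since 2·3 = 6 = 1·5 + 1), so t ≡ 3·3 = 9 ≡ 4 (mod 5).
    Then x = 1 + 4·4 = 17, valid modulo lcm(4, 10) = 20: x ≡ 17 (mod 20).
  Combine with x ≡ 13 (mod 14): gcd(20, 14) = 2; 13 - 17 = -4, which IS divisible by 2, so compatible.
    Write x = 17 + 20·t and substitute into x ≡ 13 (mod 14): 20·t ≡ 13 − 17 = -4 (mod 14).
    Divide the congruence (and modulus) by g = 2: 10·t ≡ -2 (mod 7).
    Reduce coefficients mod 7: 3·t ≡ 5 (mod 7).
    The inverse of 3 mod 7 is 5 (since 3·5 = 15 = 2·7 + 1), so t ≡ 5·5 = 25 ≡ 4 (mod 7).
    Then x = 17 + 20·4 = 97, valid modulo lcm(20, 14) = 140: x ≡ 97 (mod 140).
Verify: 97 mod 4 = 1, 97 mod 10 = 7, 97 mod 14 = 13.

x ≡ 97 (mod 140).


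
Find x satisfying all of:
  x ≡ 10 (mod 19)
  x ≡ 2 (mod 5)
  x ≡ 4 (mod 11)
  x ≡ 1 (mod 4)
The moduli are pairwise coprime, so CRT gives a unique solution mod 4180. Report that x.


Product of moduli M = 19 · 5 · 11 · 4 = 4180.
Merge one congruence at a time:
  Start: x ≡ 10 (mod 19).
  Combine with x ≡ 2 (mod 5); new modulus lcm = 95.
    Write x = 10 + 19·t and substitute into x ≡ 2 (mod 5): 19·t ≡ 2 − 10 = -8 (mod 5).
    Reduce coefficients mod 5: 4·t ≡ 2 (mod 5).
    The inverse of 4 mod 5 is 4 (since 4·4 = 16 = 3·5 + 1), so t ≡ 4·2 = 8 ≡ 3 (mod 5).
    Then x = 10 + 19·3 = 67, valid modulo lcm(19, 5) = 95: x ≡ 67 (mod 95).
  Combine with x ≡ 4 (mod 11); new modulus lcm = 1045.
    Write x = 67 + 95·t and substitute into x ≡ 4 (mod 11): 95·t ≡ 4 − 67 = -63 (mod 11).
    Reduce coefficients mod 11: 7·t ≡ 3 (mod 11).
    The inverse of 7 mod 11 is 8 (since 7·8 = 56 = 5·11 + 1), so t ≡ 8·3 = 24 ≡ 2 (mod 11).
    Then x = 67 + 95·2 = 257, valid modulo lcm(95, 11) = 1045: x ≡ 257 (mod 1045).
  Combine with x ≡ 1 (mod 4); new modulus lcm = 4180.
    Write x = 257 + 1045·t and substitute into x ≡ 1 (mod 4): 1045·t ≡ 1 − 257 = -256 (mod 4).
    Reduce coefficients mod 4: 1·t ≡ 0 (mod 4).
    So t ≡ 0 (mod 4).
    Then x = 257 + 1045·0 = 257, valid modulo lcm(1045, 4) = 4180: x ≡ 257 (mod 4180).
Verify against each original: 257 mod 19 = 10, 257 mod 5 = 2, 257 mod 11 = 4, 257 mod 4 = 1.

x ≡ 257 (mod 4180).


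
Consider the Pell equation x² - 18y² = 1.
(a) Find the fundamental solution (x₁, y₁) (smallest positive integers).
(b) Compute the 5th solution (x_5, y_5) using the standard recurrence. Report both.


Step 1: Find the fundamental solution (x₁, y₁) of x² - 18y² = 1.
  Expand √18 as a continued fraction. a₀ = ⌊√18⌋ = 4; iterate m_{k+1} = d_k·a_k − m_k, d_{k+1} = (18 − m_{k+1}²)/d_k, a_{k+1} = ⌊(a₀ + m_{k+1})/d_{k+1}⌋ (starting m₀ = 0, d₀ = 1), with convergents p_k = a_k·p_{k-1} + p_{k-2}, q_k = a_k·q_{k-1} + q_{k-2} (p₋₁ = 1, q₋₁ = 0):
  k = 0: a₀ = 4; p₀/q₀ = 4/1; p₀² − 18·q₀² = 16 − 18 = -2.
  k = 1: m = 4, d = 2, a = ⌊(4 + 4)/2⌋ = 4; p/q = (4·4 + 1)/(4·1 + 0) = 17/4; p² − 18·q² = 289 − 288 = 1.
  The first convergent with p² − 18·q² = 1 gives the fundamental solution (x₁, y₁) = (17, 4).
Step 2: Apply the recurrence (x_{n+1}, y_{n+1}) = (x₁x_n + 18y₁y_n, x₁y_n + y₁x_n) repeatedly.
  From (x_1, y_1) = (17, 4): x_2 = 17·17 + 18·4·4 = 577; y_2 = 17·4 + 4·17 = 136.
  From (x_2, y_2) = (577, 136): x_3 = 17·577 + 18·4·136 = 19601; y_3 = 17·136 + 4·577 = 4620.
  From (x_3, y_3) = (19601, 4620): x_4 = 17·19601 + 18·4·4620 = 665857; y_4 = 17·4620 + 4·19601 = 156944.
  From (x_4, y_4) = (665857, 156944): x_5 = 17·665857 + 18·4·156944 = 22619537; y_5 = 17·156944 + 4·665857 = 5331476.
Step 3: Verify x_5² - 18·y_5² = 511643454094369 - 511643454094368 = 1 (should be 1). ✓

(x_1, y_1) = (17, 4); (x_5, y_5) = (22619537, 5331476).
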